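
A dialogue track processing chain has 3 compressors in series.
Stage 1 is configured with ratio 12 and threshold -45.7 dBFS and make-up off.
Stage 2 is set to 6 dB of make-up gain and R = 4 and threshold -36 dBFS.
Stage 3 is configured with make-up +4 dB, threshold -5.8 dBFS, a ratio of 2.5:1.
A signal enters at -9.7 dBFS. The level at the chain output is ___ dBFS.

-32.7 dBFS

Stage 1: 36 dB above -45.7 dBFS, reduced 12:1 to 3 dB above → -42.7 dBFS.
Stage 2: -42.7 dBFS ≤ -36 dBFS, so stage 2 doesn't engage; make-up brings it to -36.7 dBFS.
Stage 3: -36.7 dBFS is at or below the -5.8 dBFS threshold — no compression; make-up brings it to -32.7 dBFS.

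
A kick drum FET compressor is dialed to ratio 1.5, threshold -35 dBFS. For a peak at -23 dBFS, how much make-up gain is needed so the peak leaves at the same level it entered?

The peak compresses to -35 + 12/1.5 = -27 dBFS.
To reach -23 dBFS requires -23 − (-27) = 4 dB of make-up.

4 dB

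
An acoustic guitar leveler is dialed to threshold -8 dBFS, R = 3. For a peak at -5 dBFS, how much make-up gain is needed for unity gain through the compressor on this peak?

The peak compresses to -8 + 3/3 = -7 dBFS.
To reach -5 dBFS requires -5 − (-7) = 2 dB of make-up.

2 dB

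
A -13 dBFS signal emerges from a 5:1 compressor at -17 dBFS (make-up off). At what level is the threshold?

Let T be the threshold. Output overshoot = (input overshoot)/R, so -17 − T = (-13 − T)/5.
5·(-17 − T) = -13 − T → 4·T = -85 − (-13) = -72.
T = -72/4 = -18 dBFS.

-18 dBFS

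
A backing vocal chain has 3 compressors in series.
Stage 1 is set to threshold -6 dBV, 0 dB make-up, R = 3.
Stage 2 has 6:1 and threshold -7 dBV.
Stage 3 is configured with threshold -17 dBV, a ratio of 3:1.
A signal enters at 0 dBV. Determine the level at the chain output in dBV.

Stage 1: 0 dBV is 6 dB over -6 dBV; at 3:1 that becomes 2 dB over, giving -4 dBV.
Stage 2: overshoot 3 dB → 3/6 = 0.5 dB → -6.5 dBV.
Stage 3: 10.5 dB above -17 dBV, reduced 3:1 to 3.5 dB above → -13.5 dBV.

-13.5 dBV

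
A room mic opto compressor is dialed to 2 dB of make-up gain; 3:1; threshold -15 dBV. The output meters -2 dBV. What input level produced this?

18 dBV

Before make-up, the level was -2 − 2 = -4 dBV.
Post-compression overshoot = -4 − (-15) = 11 dB.
Input overshoot = R × output overshoot = 33 dB → input = -15 + 33 = 18 dBV.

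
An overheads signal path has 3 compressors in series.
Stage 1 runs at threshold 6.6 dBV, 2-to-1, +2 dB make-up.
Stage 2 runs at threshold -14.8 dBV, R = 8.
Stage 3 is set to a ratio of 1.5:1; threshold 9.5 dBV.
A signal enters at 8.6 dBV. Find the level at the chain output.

Stage 1: 2 dB above 6.6 dBV, reduced 2:1 to 1 dB above → 7.6 dBV; +2 dB make-up → 9.6 dBV.
Stage 2: 9.6 dBV is 24.4 dB over -14.8 dBV; at 8:1 that becomes 3.05 dB over, giving -11.75 dBV.
Stage 3: -11.75 dBV ≤ 9.5 dBV, so stage 3 doesn't engage; output -11.75 dBV.

-11.75 dBV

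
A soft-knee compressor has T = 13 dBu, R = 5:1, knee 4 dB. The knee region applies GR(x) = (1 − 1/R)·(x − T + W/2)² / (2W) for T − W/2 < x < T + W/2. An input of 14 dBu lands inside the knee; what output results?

13.1 dBu

x − T + W/2 = 14 − 13 + 2 = 3.
GR = (1 − 1/5) × 3² / 8 = 0.8 × 9 / 8 = 0.9 dB.
Output = 14 − 0.9 = 13.1 dBu.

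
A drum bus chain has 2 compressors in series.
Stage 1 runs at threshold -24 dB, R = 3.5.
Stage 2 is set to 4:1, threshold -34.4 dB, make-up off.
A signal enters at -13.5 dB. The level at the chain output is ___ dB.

-31.05 dB

Stage 1: overshoot 10.5 dB → 10.5/3.5 = 3 dB → -21 dB.
Stage 2: -21 dB is 13.4 dB over -34.4 dB; at 4:1 that becomes 3.35 dB over, giving -31.05 dB.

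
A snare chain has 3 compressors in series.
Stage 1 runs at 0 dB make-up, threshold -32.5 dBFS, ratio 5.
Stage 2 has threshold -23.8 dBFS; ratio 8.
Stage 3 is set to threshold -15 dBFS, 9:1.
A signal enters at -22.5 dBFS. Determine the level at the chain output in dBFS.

-30.5 dBFS

Stage 1: overshoot 10 dB → 10/5 = 2 dB → -30.5 dBFS.
Stage 2: below threshold (-30.5 ≤ -23.8); passes unchanged; output -30.5 dBFS.
Stage 3: -30.5 dBFS ≤ -15 dBFS, so stage 3 doesn't engage; output -30.5 dBFS.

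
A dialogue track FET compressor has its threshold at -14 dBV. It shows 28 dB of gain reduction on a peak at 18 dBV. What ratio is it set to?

8:1

Input overshoot = 18 − (-14) = 32 dB.
Output overshoot = 32 − 28 = 4 dB.
Ratio = input overshoot / output overshoot = 32 / 4 = 8.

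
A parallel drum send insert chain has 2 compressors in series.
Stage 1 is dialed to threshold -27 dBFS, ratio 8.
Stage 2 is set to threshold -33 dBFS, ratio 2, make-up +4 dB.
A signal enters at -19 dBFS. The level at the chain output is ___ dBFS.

-25.5 dBFS

Stage 1: -19 dBFS is 8 dB over -27 dBFS; at 8:1 that becomes 1 dB over, giving -26 dBFS.
Stage 2: overshoot 7 dB → 7/2 = 3.5 dB → -29.5 dBFS; +4 dB make-up → -25.5 dBFS.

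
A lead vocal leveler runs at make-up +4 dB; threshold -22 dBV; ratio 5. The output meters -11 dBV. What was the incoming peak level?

13 dBV

Stripping the +4 dB make-up gives -15 dBV at the gain stage.
The compressed level sits -15 − (-22) = 7 dB over threshold.
Undo the ratio: input overshoot = 7 × 5 = 35 dB, giving input = 13 dBV.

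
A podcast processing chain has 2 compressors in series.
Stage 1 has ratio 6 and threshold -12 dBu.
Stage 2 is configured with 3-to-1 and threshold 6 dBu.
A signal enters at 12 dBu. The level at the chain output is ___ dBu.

-8 dBu

Stage 1: 24 dB above -12 dBu, reduced 6:1 to 4 dB above → -8 dBu.
Stage 2: below threshold (-8 ≤ 6); passes unchanged; output -8 dBu.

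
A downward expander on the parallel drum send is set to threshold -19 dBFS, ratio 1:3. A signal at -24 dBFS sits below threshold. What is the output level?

Undershoot = (-19) − (-24) = 5 dB.
At 1:3, that expands to 15 dB under threshold.
Output = -19 − 15 = -34 dBFS.

-34 dBFS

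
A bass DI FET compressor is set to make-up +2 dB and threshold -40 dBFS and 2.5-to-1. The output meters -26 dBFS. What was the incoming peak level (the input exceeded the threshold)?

Stripping the +2 dB make-up gives -28 dBFS at the gain stage.
That's 12 dB above the -40 dBFS threshold.
Before 2.5:1 compression the overshoot was 12 × 2.5 = 30 dB, so input = -40 + 30 = -10 dBFS.

-10 dBFS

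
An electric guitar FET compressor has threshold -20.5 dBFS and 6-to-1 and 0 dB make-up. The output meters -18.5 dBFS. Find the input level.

Post-compression overshoot = -18.5 − (-20.5) = 2 dB.
Input overshoot = R × output overshoot = 12 dB → input = -20.5 + 12 = -8.5 dBFS.

-8.5 dBFS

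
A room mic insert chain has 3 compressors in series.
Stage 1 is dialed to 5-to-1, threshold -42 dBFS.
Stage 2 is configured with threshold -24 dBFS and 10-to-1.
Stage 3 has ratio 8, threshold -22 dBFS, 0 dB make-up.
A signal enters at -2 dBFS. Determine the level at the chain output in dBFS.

Stage 1: overshoot 40 dB → 40/5 = 8 dB → -34 dBFS.
Stage 2: -34 dBFS ≤ -24 dBFS, so stage 2 doesn't engage; output -34 dBFS.
Stage 3: -34 dBFS is at or below the -22 dBFS threshold — no compression; output -34 dBFS.

-34 dBFS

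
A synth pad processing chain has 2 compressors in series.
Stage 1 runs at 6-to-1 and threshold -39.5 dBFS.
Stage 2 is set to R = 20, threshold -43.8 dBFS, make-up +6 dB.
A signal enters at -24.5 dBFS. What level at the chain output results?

-37.46 dBFS

Stage 1: -24.5 dBFS is 15 dB over -39.5 dBFS; at 6:1 that becomes 2.5 dB over, giving -37 dBFS.
Stage 2: 6.8 dB above -43.8 dBFS, reduced 20:1 to 0.34 dB above → -43.46 dBFS; +6 dB make-up → -37.46 dBFS.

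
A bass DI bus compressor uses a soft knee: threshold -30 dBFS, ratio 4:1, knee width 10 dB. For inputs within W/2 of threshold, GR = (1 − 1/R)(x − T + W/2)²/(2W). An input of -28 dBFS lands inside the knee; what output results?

x − T + W/2 = -28 − (-30) + 5 = 7.
GR = (1 − 1/4) × 7² / 20 = 0.75 × 49 / 20 = 1.8375 dB.
Output = -28 − 1.8375 = -29.8375 dBFS.

-29.8375 dBFS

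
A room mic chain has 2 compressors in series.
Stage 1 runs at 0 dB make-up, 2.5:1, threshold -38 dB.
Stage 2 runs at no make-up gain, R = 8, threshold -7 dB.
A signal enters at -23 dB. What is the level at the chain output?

-32 dB

Stage 1: 15 dB above -38 dB, reduced 2.5:1 to 6 dB above → -32 dB.
Stage 2: -32 dB is at or below the -7 dB threshold — no compression; output -32 dB.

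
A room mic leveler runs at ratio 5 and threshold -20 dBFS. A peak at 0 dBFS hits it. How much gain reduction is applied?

16 dB

0 dBFS exceeds the threshold by 20 dB.
At 5:1, output sits 20/5 = 4 dB above threshold.
Gain reduction = 20 − 4 = 16 dB.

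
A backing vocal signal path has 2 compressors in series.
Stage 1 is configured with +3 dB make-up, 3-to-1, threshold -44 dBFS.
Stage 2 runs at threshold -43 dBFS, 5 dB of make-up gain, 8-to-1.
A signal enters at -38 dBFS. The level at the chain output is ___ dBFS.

-37.5 dBFS

Stage 1: -38 dBFS is 6 dB over -44 dBFS; at 3:1 that becomes 2 dB over, giving -42 dBFS; +3 dB make-up → -39 dBFS.
Stage 2: 4 dB above -43 dBFS, reduced 8:1 to 0.5 dB above → -42.5 dBFS; +5 dB make-up → -37.5 dBFS.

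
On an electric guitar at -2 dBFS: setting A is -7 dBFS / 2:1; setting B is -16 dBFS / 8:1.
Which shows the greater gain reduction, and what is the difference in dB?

B, by 9.75 dB

A: 5 dB over, compressed to 2.5 dB over, so 2.5 dB of GR.
B: 14 dB over, compressed to 1.75 dB over, so 12.25 dB of GR.
B applies 9.75 dB more gain reduction.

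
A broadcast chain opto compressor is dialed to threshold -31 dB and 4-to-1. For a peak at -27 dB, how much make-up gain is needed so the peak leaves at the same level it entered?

3 dB

The peak compresses to -31 + 4/4 = -30 dB.
To reach -27 dB requires -27 − (-30) = 3 dB of make-up.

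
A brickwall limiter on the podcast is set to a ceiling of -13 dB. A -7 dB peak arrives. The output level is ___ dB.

A brickwall limiter is an ∞:1 compressor: any input above the ceiling is clamped to -13 dB.

-13 dB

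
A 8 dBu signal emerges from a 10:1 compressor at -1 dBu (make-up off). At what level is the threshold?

-2 dBu

Input is 10 dB above T (since output overshoot × R = input overshoot: (-1 − T)·10 = 8 − T gives T = -2 dBu).
Check: -2 + (8 − (-2))/10 = -2 + 1 = -1 dBu. ✓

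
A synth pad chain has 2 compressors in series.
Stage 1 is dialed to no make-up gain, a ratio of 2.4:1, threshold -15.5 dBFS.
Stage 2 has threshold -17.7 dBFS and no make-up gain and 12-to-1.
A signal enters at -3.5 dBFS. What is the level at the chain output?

-17.1 dBFS

Stage 1: -3.5 dBFS is 12 dB over -15.5 dBFS; at 2.4:1 that becomes 5 dB over, giving -10.5 dBFS.
Stage 2: 7.2 dB above -17.7 dBFS, reduced 12:1 to 0.6 dB above → -17.1 dBFS.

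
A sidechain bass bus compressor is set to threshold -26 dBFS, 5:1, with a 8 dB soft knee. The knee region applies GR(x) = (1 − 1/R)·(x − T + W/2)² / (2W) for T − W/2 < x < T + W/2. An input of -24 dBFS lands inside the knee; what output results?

-25.8 dBFS

x − T + W/2 = -24 − (-26) + 4 = 6.
GR = (1 − 1/5) × 6² / 16 = 0.8 × 36 / 16 = 1.8 dB.
Output = -24 − 1.8 = -25.8 dBFS.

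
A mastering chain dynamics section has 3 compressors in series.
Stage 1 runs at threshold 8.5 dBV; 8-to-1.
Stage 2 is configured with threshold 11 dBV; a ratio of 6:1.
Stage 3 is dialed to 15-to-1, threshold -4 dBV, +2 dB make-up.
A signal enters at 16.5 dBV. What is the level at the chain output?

Stage 1: 16.5 dBV is 8 dB over 8.5 dBV; at 8:1 that becomes 1 dB over, giving 9.5 dBV.
Stage 2: below threshold (9.5 ≤ 11); passes unchanged; output 9.5 dBV.
Stage 3: 9.5 dBV is 13.5 dB over -4 dBV; at 15:1 that becomes 0.9 dB over, giving -3.1 dBV; +2 dB make-up → -1.1 dBV.

-1.1 dBV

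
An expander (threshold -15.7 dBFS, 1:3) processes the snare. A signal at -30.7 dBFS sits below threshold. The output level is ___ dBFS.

The input is 15 dB below the -15.7 dBFS threshold.
A 1:3 expander multiplies undershoot by 3: 15 × 3 = 45 dB below threshold.
Output = -15.7 − 45 = -60.7 dBFS.

-60.7 dBFS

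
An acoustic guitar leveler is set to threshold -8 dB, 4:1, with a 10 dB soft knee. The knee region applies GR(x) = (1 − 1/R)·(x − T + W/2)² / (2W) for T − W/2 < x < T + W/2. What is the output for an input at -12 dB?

x − T + W/2 = -12 − (-8) + 5 = 1.
GR = (1 − 1/4) × 1² / 20 = 0.75 × 1 / 20 = 0.0375 dB.
Output = -12 − 0.0375 = -12.0375 dB.

-12.0375 dB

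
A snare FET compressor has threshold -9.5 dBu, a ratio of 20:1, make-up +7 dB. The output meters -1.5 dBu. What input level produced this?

10.5 dBu

Before make-up, the level was -1.5 − 7 = -8.5 dBu.
That's 1 dB above the -9.5 dBu threshold.
Input overshoot = R × output overshoot = 20 dB → input = -9.5 + 20 = 10.5 dBu.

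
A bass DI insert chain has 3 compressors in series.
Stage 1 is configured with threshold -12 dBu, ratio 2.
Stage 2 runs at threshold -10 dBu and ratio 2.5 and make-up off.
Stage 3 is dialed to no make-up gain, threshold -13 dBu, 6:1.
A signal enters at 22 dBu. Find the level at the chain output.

Stage 1: 22 dBu is 34 dB over -12 dBu; at 2:1 that becomes 17 dB over, giving 5 dBu.
Stage 2: overshoot 15 dB → 15/2.5 = 6 dB → -4 dBu.
Stage 3: 9 dB above -13 dBu, reduced 6:1 to 1.5 dB above → -11.5 dBu.

-11.5 dBu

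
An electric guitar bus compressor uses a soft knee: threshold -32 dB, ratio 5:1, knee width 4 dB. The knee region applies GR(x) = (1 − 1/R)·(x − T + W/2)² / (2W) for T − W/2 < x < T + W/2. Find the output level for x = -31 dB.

x − T + W/2 = -31 − (-32) + 2 = 3.
GR = (1 − 1/5) × 3² / 8 = 0.8 × 9 / 8 = 0.9 dB.
Output = -31 − 0.9 = -31.9 dB.

-31.9 dB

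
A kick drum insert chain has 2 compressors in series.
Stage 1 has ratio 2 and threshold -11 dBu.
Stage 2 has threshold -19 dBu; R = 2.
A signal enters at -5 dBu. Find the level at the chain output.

Stage 1: overshoot 6 dB → 6/2 = 3 dB → -8 dBu.
Stage 2: 11 dB above -19 dBu, reduced 2:1 to 5.5 dB above → -13.5 dBu.

-13.5 dBu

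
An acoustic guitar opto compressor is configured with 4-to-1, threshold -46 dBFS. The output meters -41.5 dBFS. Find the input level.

That's 4.5 dB above the -46 dBFS threshold.
Input overshoot = R × output overshoot = 18 dB → input = -46 + 18 = -28 dBFS.

-28 dBFS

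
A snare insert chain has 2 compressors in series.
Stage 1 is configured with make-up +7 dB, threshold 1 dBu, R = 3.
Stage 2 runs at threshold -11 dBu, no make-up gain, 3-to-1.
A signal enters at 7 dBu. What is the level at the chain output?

Stage 1: 6 dB above 1 dBu, reduced 3:1 to 2 dB above → 3 dBu; +7 dB make-up → 10 dBu.
Stage 2: 10 dBu is 21 dB over -11 dBu; at 3:1 that becomes 7 dB over, giving -4 dBu.

-4 dBu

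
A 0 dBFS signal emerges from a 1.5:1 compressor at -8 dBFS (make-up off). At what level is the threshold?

-24 dBFS

Let T be the threshold. Output overshoot = (input overshoot)/R, so -8 − T = (0 − T)/1.5.
1.5·(-8 − T) = 0 − T → 0.5·T = -12 − 0 = -12.
T = -12/0.5 = -24 dBFS.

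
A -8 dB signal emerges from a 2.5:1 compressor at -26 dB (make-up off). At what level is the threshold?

-38 dB

Let T be the threshold. Output overshoot = (input overshoot)/R, so -26 − T = (-8 − T)/2.5.
2.5·(-26 − T) = -8 − T → 1.5·T = -65 − (-8) = -57.
T = -57/1.5 = -38 dB.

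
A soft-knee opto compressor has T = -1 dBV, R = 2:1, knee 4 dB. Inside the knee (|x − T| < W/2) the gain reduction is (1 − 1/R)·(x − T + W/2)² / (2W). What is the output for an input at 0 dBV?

x − T + W/2 = 0 − (-1) + 2 = 3.
GR = (1 − 1/2) × 3² / 8 = 0.5 × 9 / 8 = 0.5625 dB.
Output = 0 − 0.5625 = -0.5625 dBV.

-0.5625 dBV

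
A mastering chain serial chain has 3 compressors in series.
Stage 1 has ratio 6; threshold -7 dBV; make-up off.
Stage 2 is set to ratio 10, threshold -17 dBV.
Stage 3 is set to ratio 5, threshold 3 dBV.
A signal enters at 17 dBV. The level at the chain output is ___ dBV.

Stage 1: 24 dB above -7 dBV, reduced 6:1 to 4 dB above → -3 dBV.
Stage 2: 14 dB above -17 dBV, reduced 10:1 to 1.4 dB above → -15.6 dBV.
Stage 3: -15.6 dBV ≤ 3 dBV, so stage 3 doesn't engage; output -15.6 dBV.

-15.6 dBV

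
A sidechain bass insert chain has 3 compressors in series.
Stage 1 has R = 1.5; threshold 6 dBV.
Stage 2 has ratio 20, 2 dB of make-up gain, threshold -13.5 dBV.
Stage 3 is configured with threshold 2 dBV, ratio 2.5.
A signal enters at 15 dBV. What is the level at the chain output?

-10.225 dBV

Stage 1: 9 dB above 6 dBV, reduced 1.5:1 to 6 dB above → 12 dBV.
Stage 2: overshoot 25.5 dB → 25.5/20 = 1.275 dB → -12.225 dBV; +2 dB make-up → -10.225 dBV.
Stage 3: -10.225 dBV is at or below the 2 dBV threshold — no compression; output -10.225 dBV.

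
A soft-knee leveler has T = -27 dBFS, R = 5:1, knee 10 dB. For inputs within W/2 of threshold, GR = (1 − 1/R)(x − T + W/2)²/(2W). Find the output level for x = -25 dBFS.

-26.96 dBFS

x − T + W/2 = -25 − (-27) + 5 = 7.
GR = (1 − 1/5) × 7² / 20 = 0.8 × 49 / 20 = 1.96 dB.
Output = -25 − 1.96 = -26.96 dBFS.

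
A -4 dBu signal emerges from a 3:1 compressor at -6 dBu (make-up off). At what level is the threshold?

-7 dBu

Let T be the threshold. Output overshoot = (input overshoot)/R, so -6 − T = (-4 − T)/3.
3·(-6 − T) = -4 − T → 2·T = -18 − (-4) = -14.
T = -14/2 = -7 dBu.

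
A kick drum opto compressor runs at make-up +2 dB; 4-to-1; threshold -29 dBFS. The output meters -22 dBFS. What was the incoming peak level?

Before make-up, the level was -22 − 2 = -24 dBFS.
That's 5 dB above the -29 dBFS threshold.
Input overshoot = R × output overshoot = 20 dB → input = -29 + 20 = -9 dBFS.

-9 dBFS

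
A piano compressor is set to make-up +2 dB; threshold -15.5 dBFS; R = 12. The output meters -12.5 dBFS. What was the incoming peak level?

Remove make-up: -12.5 − 2 = -14.5 dBFS.
The compressed level sits -14.5 − (-15.5) = 1 dB over threshold.
Undo the ratio: input overshoot = 1 × 12 = 12 dB, giving input = -3.5 dBFS.

-3.5 dBFS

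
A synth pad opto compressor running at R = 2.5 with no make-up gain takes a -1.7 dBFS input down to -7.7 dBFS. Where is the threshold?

Gain reduction = -1.7 − (-7.7) = 6 dB; output overshoot = GR / (R − 1) = 6 / 1.5 = 4 dB.
Threshold = output − output overshoot = -7.7 − 4 = -11.7 dBFS.

-11.7 dBFS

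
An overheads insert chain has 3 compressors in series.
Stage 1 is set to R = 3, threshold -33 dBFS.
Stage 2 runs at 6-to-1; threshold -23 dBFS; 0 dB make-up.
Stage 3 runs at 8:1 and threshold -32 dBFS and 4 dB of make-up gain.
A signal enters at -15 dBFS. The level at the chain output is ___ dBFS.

-27.375 dBFS

Stage 1: 18 dB above -33 dBFS, reduced 3:1 to 6 dB above → -27 dBFS.
Stage 2: -27 dBFS ≤ -23 dBFS, so stage 2 doesn't engage; output -27 dBFS.
Stage 3: -27 dBFS is 5 dB over -32 dBFS; at 8:1 that becomes 0.625 dB over, giving -31.375 dBFS; +4 dB make-up → -27.375 dBFS.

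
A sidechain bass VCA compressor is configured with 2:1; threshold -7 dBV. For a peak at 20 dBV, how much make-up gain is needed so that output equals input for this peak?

Overshoot 27 dB → 27/2 = 13.5 dB after compression, so the compressed level is -7 + 13.5 = 6.5 dBV.
Make-up = target − compressed = 20 − 6.5 = 13.5 dB.

13.5 dB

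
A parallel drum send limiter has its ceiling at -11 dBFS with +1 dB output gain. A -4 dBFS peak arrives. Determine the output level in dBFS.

The limiter clamps the peak to its -11 dBFS ceiling.
Output gain then adds 1 dB: -11 + 1 = -10 dBFS.

-10 dBFS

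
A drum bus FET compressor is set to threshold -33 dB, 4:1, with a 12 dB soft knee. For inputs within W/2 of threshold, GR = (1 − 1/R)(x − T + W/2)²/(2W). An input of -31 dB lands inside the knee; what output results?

x − T + W/2 = -31 − (-33) + 6 = 8.
GR = (1 − 1/4) × 8² / 24 = 0.75 × 64 / 24 = 2 dB.
Output = -31 − 2 = -33 dB.

-33 dB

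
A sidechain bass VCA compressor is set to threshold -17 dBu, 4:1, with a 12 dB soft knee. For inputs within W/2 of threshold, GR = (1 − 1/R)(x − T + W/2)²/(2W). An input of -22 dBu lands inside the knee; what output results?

x − T + W/2 = -22 − (-17) + 6 = 1.
GR = (1 − 1/4) × 1² / 24 = 0.75 × 1 / 24 = 0.03125 dB.
Output = -22 − 0.03125 = -22.03125 dBu.

-22.03125 dBu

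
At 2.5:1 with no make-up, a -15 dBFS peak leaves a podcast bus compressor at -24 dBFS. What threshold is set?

-30 dBFS

Input is 15 dB above T (since output overshoot × R = input overshoot: (-24 − T)·2.5 = -15 − T gives T = -30 dBFS).
Check: -30 + (-15 − (-30))/2.5 = -30 + 6 = -24 dBFS. ✓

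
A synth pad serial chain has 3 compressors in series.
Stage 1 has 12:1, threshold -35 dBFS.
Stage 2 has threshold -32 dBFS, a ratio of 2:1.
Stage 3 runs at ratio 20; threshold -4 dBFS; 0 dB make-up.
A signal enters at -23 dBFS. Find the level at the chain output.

Stage 1: overshoot 12 dB → 12/12 = 1 dB → -34 dBFS.
Stage 2: -34 dBFS is at or below the -32 dBFS threshold — no compression; output -34 dBFS.
Stage 3: below threshold (-34 ≤ -4); passes unchanged; output -34 dBFS.

-34 dBFS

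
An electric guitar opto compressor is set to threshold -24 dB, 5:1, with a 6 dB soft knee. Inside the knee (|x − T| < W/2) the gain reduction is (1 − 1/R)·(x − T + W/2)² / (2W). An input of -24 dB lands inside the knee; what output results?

-24.6 dB

x − T + W/2 = -24 − (-24) + 3 = 3.
GR = (1 − 1/5) × 3² / 12 = 0.8 × 9 / 12 = 0.6 dB.
Output = -24 − 0.6 = -24.6 dB.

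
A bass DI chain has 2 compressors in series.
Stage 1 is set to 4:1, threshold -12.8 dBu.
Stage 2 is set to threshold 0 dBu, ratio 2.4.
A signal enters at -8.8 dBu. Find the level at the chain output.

Stage 1: -8.8 dBu is 4 dB over -12.8 dBu; at 4:1 that becomes 1 dB over, giving -11.8 dBu.
Stage 2: -11.8 dBu ≤ 0 dBu, so stage 2 doesn't engage; output -11.8 dBu.

-11.8 dBu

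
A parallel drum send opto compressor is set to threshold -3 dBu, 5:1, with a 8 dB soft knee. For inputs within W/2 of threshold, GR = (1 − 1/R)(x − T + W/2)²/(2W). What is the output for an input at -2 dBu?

x − T + W/2 = -2 − (-3) + 4 = 5.
GR = (1 − 1/5) × 5² / 16 = 0.8 × 25 / 16 = 1.25 dB.
Output = -2 − 1.25 = -3.25 dBu.

-3.25 dBu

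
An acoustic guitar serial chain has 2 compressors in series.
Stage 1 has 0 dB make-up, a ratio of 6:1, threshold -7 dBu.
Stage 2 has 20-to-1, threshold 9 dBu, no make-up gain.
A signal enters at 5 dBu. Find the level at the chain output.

Stage 1: 5 dBu is 12 dB over -7 dBu; at 6:1 that becomes 2 dB over, giving -5 dBu.
Stage 2: below threshold (-5 ≤ 9); passes unchanged; output -5 dBu.

-5 dBu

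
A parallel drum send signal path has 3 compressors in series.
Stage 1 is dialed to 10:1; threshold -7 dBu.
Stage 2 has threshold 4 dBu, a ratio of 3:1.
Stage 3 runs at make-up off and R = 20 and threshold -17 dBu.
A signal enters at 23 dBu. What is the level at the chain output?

-16.35 dBu

Stage 1: 23 dBu is 30 dB over -7 dBu; at 10:1 that becomes 3 dB over, giving -4 dBu.
Stage 2: below threshold (-4 ≤ 4); passes unchanged; output -4 dBu.
Stage 3: overshoot 13 dB → 13/20 = 0.65 dB → -16.35 dBu.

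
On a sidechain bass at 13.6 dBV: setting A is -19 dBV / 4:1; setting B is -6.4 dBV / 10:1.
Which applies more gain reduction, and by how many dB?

A: 32.6 dB over, compressed to 8.15 dB over, so 24.45 dB of GR.
B: 20 dB over, compressed to 2 dB over, so 18 dB of GR.
Difference: 6.45 dB in favour of A.

A, by 6.45 dB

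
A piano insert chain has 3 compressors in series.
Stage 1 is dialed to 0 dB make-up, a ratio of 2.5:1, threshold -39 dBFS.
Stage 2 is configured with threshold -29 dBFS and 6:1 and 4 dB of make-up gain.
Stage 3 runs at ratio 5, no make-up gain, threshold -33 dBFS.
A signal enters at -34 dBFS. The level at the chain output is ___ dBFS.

Stage 1: 5 dB above -39 dBFS, reduced 2.5:1 to 2 dB above → -37 dBFS.
Stage 2: -37 dBFS ≤ -29 dBFS, so stage 2 doesn't engage; make-up brings it to -33 dBFS.
Stage 3: below threshold (-33 ≤ -33); passes unchanged; output -33 dBFS.

-33 dBFS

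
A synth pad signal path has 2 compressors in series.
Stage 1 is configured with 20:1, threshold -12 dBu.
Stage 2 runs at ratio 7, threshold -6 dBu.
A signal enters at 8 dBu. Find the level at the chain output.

-11 dBu

Stage 1: overshoot 20 dB → 20/20 = 1 dB → -11 dBu.
Stage 2: below threshold (-11 ≤ -6); passes unchanged; output -11 dBu.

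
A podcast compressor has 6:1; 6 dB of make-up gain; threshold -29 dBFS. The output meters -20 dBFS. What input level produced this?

-11 dBFS

Stripping the +6 dB make-up gives -26 dBFS at the gain stage.
The compressed level sits -26 − (-29) = 3 dB over threshold.
Before 6:1 compression the overshoot was 3 × 6 = 18 dB, so input = -29 + 18 = -11 dBFS.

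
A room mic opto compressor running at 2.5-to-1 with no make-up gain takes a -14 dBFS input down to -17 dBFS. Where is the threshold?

-19 dBFS

Let T be the threshold. Output overshoot = (input overshoot)/R, so -17 − T = (-14 − T)/2.5.
2.5·(-17 − T) = -14 − T → 1.5·T = -42.5 − (-14) = -28.5.
T = -28.5/1.5 = -19 dBFS.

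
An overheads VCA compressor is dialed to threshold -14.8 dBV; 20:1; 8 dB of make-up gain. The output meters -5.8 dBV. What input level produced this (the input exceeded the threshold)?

Before make-up, the level was -5.8 − 8 = -13.8 dBV.
Post-compression overshoot = -13.8 − (-14.8) = 1 dB.
Input overshoot = R × output overshoot = 20 dB → input = -14.8 + 20 = 5.2 dBV.

5.2 dBV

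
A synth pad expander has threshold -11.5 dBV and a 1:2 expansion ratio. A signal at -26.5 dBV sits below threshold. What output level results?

-41.5 dBV

The input is 15 dB below the -11.5 dBV threshold.
A 1:2 expander multiplies undershoot by 2: 15 × 2 = 30 dB below threshold.
Output = -11.5 − 30 = -41.5 dBV.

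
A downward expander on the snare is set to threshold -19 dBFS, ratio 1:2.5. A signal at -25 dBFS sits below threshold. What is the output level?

The input is 6 dB below the -19 dBFS threshold.
A 1:2.5 expander multiplies undershoot by 2.5: 6 × 2.5 = 15 dB below threshold.
Output = -19 − 15 = -34 dBFS.

-34 dBFS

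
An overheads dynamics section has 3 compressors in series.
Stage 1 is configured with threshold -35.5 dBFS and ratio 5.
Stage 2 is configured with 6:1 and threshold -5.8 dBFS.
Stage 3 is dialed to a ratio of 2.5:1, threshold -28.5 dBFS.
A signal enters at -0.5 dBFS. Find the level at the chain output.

Stage 1: 35 dB above -35.5 dBFS, reduced 5:1 to 7 dB above → -28.5 dBFS.
Stage 2: -28.5 dBFS is at or below the -5.8 dBFS threshold — no compression; output -28.5 dBFS.
Stage 3: below threshold (-28.5 ≤ -28.5); passes unchanged; output -28.5 dBFS.

-28.5 dBFS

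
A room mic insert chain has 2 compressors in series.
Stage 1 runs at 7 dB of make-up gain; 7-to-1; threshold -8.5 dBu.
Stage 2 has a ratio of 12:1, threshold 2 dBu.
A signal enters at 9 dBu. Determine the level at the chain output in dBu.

Stage 1: 17.5 dB above -8.5 dBu, reduced 7:1 to 2.5 dB above → -6 dBu; +7 dB make-up → 1 dBu.
Stage 2: 1 dBu is at or below the 2 dBu threshold — no compression; output 1 dBu.

1 dBu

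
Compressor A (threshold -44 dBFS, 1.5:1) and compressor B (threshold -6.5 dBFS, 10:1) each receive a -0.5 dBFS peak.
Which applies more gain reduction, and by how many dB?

A: 43.5 dB over, compressed to 29 dB over, so 14.5 dB of GR.
B: 6 dB over, compressed to 0.6 dB over, so 5.4 dB of GR.
A reduces 9.1 dB more.

A, by 9.1 dB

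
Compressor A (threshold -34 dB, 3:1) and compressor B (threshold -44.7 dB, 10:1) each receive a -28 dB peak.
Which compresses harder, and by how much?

A: overshoot 6 dB → output overshoot 2 dB → GR 4 dB.
B: overshoot 16.7 dB → output overshoot 1.67 dB → GR 15.03 dB.
B reduces 11.03 dB more.

B, by 11.03 dB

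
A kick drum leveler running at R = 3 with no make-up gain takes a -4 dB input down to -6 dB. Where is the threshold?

Gain reduction = -4 − (-6) = 2 dB; output overshoot = GR / (R − 1) = 2 / 2 = 1 dB.
Threshold = output − output overshoot = -6 − 1 = -7 dB.

-7 dB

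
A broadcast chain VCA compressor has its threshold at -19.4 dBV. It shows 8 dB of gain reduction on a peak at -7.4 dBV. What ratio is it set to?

3:1

Input overshoot = -7.4 − (-19.4) = 12 dB.
Output overshoot = 12 − 8 = 4 dB.
Ratio = input overshoot / output overshoot = 12 / 4 = 3.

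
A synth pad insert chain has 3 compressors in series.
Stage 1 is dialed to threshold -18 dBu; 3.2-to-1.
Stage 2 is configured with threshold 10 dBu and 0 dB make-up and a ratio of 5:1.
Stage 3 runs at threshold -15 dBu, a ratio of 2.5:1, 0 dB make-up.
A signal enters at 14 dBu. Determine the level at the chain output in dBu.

Stage 1: 14 dBu is 32 dB over -18 dBu; at 3.2:1 that becomes 10 dB over, giving -8 dBu.
Stage 2: below threshold (-8 ≤ 10); passes unchanged; output -8 dBu.
Stage 3: 7 dB above -15 dBu, reduced 2.5:1 to 2.8 dB above → -12.2 dBu.

-12.2 dBu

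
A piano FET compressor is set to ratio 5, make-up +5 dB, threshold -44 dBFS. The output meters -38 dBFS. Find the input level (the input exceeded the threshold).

-39 dBFS

Before make-up, the level was -38 − 5 = -43 dBFS.
Post-compression overshoot = -43 − (-44) = 1 dB.
Undo the ratio: input overshoot = 1 × 5 = 5 dB, giving input = -39 dBFS.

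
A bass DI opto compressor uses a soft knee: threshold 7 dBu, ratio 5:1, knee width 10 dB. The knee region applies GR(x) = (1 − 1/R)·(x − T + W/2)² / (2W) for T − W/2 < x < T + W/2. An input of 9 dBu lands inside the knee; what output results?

x − T + W/2 = 9 − 7 + 5 = 7.
GR = (1 − 1/5) × 7² / 20 = 0.8 × 49 / 20 = 1.96 dB.
Output = 9 − 1.96 = 7.04 dBu.

7.04 dBu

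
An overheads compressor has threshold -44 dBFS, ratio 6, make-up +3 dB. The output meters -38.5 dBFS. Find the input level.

Before make-up, the level was -38.5 − 3 = -41.5 dBFS.
Post-compression overshoot = -41.5 − (-44) = 2.5 dB.
Undo the ratio: input overshoot = 2.5 × 6 = 15 dB, giving input = -29 dBFS.

-29 dBFS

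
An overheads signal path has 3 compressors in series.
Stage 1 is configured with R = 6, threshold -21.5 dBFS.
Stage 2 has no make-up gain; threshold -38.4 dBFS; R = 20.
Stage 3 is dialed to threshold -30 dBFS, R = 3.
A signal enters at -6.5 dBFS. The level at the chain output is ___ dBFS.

Stage 1: 15 dB above -21.5 dBFS, reduced 6:1 to 2.5 dB above → -19 dBFS.
Stage 2: -19 dBFS is 19.4 dB over -38.4 dBFS; at 20:1 that becomes 0.97 dB over, giving -37.43 dBFS.
Stage 3: below threshold (-37.43 ≤ -30); passes unchanged; output -37.43 dBFS.

-37.43 dBFS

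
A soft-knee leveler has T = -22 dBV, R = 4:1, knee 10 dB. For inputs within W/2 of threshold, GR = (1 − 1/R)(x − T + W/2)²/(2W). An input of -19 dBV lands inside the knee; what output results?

x − T + W/2 = -19 − (-22) + 5 = 8.
GR = (1 − 1/4) × 8² / 20 = 0.75 × 64 / 20 = 2.4 dB.
Output = -19 − 2.4 = -21.4 dBV.

-21.4 dBV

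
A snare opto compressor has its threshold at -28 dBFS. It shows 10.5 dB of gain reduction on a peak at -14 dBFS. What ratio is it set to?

Input overshoot = -14 − (-28) = 14 dB.
Output overshoot = 14 − 10.5 = 3.5 dB.
Ratio = input overshoot / output overshoot = 14 / 3.5 = 4.

4:1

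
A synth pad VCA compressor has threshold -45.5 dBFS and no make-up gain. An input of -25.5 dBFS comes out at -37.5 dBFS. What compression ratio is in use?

Input overshoot = -25.5 − (-45.5) = 20 dB; output overshoot = -37.5 − (-45.5) = 8 dB.
Ratio = 20 / 8 = 2.5.

2.5:1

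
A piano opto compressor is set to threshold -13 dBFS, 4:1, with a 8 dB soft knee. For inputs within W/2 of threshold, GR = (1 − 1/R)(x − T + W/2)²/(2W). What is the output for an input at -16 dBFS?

x − T + W/2 = -16 − (-13) + 4 = 1.
GR = (1 − 1/4) × 1² / 16 = 0.75 × 1 / 16 = 0.046875 dB.
Output = -16 − 0.046875 = -16.046875 dBFS.

-16.046875 dBFS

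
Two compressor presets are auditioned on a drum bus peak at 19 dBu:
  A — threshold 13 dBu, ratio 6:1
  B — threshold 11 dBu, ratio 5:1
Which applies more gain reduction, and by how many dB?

A: 6 dB over, compressed to 1 dB over, so 5 dB of GR.
B: 8 dB over, compressed to 1.6 dB over, so 6.4 dB of GR.
B applies 1.4 dB more gain reduction.

B, by 1.4 dB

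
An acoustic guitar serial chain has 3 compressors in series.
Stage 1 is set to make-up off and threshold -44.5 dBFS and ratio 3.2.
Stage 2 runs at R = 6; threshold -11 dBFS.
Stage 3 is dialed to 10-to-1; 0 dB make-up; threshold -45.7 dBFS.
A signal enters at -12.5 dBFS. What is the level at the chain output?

Stage 1: -12.5 dBFS is 32 dB over -44.5 dBFS; at 3.2:1 that becomes 10 dB over, giving -34.5 dBFS.
Stage 2: -34.5 dBFS is at or below the -11 dBFS threshold — no compression; output -34.5 dBFS.
Stage 3: overshoot 11.2 dB → 11.2/10 = 1.12 dB → -44.58 dBFS.

-44.58 dBFS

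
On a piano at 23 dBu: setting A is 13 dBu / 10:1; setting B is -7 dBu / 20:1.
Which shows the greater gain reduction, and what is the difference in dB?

B, by 19.5 dB

A: overshoot 10 dB → output overshoot 1 dB → GR 9 dB.
B: overshoot 30 dB → output overshoot 1.5 dB → GR 28.5 dB.
B applies 19.5 dB more gain reduction.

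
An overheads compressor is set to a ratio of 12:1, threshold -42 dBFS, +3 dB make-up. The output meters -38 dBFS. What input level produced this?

-30 dBFS

Stripping the +3 dB make-up gives -41 dBFS at the gain stage.
That's 1 dB above the -42 dBFS threshold.
Input overshoot = R × output overshoot = 12 dB → input = -42 + 12 = -30 dBFS.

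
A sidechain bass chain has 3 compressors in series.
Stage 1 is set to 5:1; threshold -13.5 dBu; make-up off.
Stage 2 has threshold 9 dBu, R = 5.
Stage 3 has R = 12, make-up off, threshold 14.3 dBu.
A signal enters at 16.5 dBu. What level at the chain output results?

Stage 1: 30 dB above -13.5 dBu, reduced 5:1 to 6 dB above → -7.5 dBu.
Stage 2: -7.5 dBu is at or below the 9 dBu threshold — no compression; output -7.5 dBu.
Stage 3: below threshold (-7.5 ≤ 14.3); passes unchanged; output -7.5 dBu.

-7.5 dBu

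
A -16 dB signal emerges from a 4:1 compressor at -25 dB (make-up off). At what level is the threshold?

-28 dB

Gain reduction = -16 − (-25) = 9 dB; output overshoot = GR / (R − 1) = 9 / 3 = 3 dB.
Threshold = output − output overshoot = -25 − 3 = -28 dB.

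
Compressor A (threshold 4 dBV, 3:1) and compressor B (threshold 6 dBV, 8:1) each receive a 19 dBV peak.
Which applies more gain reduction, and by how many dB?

A: overshoot 15 dB → output overshoot 5 dB → GR 10 dB.
B: overshoot 13 dB → output overshoot 1.625 dB → GR 11.375 dB.
B reduces 1.375 dB more.

B, by 1.375 dB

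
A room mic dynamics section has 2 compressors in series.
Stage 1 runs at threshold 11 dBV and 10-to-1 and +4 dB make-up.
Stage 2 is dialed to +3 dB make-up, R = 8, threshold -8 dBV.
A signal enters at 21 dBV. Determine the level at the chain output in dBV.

Stage 1: 21 dBV is 10 dB over 11 dBV; at 10:1 that becomes 1 dB over, giving 12 dBV; +4 dB make-up → 16 dBV.
Stage 2: 24 dB above -8 dBV, reduced 8:1 to 3 dB above → -5 dBV; +3 dB make-up → -2 dBV.

-2 dBV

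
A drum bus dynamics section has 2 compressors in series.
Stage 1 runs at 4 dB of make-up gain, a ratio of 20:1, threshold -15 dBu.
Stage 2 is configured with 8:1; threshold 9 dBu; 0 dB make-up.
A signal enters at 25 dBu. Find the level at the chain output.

Stage 1: 25 dBu is 40 dB over -15 dBu; at 20:1 that becomes 2 dB over, giving -13 dBu; +4 dB make-up → -9 dBu.
Stage 2: below threshold (-9 ≤ 9); passes unchanged; output -9 dBu.

-9 dBu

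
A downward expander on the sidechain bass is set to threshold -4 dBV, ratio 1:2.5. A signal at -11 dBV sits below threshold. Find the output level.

-21.5 dBV

The input is 7 dB below the -4 dBV threshold.
A 1:2.5 expander multiplies undershoot by 2.5: 7 × 2.5 = 17.5 dB below threshold.
Output = -4 − 17.5 = -21.5 dBV.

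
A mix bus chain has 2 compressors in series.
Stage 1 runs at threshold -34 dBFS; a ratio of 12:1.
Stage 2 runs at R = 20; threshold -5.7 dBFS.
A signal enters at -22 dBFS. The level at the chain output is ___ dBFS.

-33 dBFS

Stage 1: overshoot 12 dB → 12/12 = 1 dB → -33 dBFS.
Stage 2: -33 dBFS ≤ -5.7 dBFS, so stage 2 doesn't engage; output -33 dBFS.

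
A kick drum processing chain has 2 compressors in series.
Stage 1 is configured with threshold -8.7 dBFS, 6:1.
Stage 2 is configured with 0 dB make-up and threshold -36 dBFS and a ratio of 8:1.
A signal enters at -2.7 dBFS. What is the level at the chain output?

Stage 1: 6 dB above -8.7 dBFS, reduced 6:1 to 1 dB above → -7.7 dBFS.
Stage 2: 28.3 dB above -36 dBFS, reduced 8:1 to 3.5375 dB above → -32.4625 dBFS.

-32.4625 dBFS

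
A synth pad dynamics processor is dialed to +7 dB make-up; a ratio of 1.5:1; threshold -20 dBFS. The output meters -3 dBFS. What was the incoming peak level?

Stripping the +7 dB make-up gives -10 dBFS at the gain stage.
Post-compression overshoot = -10 − (-20) = 10 dB.
Before 1.5:1 compression the overshoot was 10 × 1.5 = 15 dB, so input = -20 + 15 = -5 dBFS.

-5 dBFS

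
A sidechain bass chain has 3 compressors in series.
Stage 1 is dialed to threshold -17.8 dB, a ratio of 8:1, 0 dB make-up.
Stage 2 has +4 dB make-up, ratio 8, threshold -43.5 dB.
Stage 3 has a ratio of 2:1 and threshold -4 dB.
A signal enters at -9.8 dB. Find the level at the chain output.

-36.1625 dB

Stage 1: overshoot 8 dB → 8/8 = 1 dB → -16.8 dB.
Stage 2: overshoot 26.7 dB → 26.7/8 = 3.3375 dB → -40.1625 dB; +4 dB make-up → -36.1625 dB.
Stage 3: -36.1625 dB ≤ -4 dB, so stage 3 doesn't engage; output -36.1625 dB.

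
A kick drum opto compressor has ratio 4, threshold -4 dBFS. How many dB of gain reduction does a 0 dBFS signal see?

The signal is 4 dB above threshold.
A 4:1 ratio leaves 1 dB of that excess.
GR = overshoot in − overshoot out = 4 − 1 = 3 dB.

3 dB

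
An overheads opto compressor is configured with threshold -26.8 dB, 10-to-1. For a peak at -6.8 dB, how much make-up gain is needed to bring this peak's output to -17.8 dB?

7 dB

Overshoot 20 dB → 20/10 = 2 dB after compression, so the compressed level is -26.8 + 2 = -24.8 dB.
Make-up = target − compressed = -17.8 − (-24.8) = 7 dB.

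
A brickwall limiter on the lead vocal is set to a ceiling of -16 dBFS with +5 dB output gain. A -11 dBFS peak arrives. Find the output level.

-11 dBFS

At ∞:1, everything above -16 dBFS is held at the ceiling.
Output gain then adds 5 dB: -16 + 5 = -11 dBFS.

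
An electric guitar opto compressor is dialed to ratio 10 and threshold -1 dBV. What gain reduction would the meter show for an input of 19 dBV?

18 dB

Overshoot = 19 − (-1) = 20 dB.
A 10:1 ratio leaves 2 dB of that excess.
Gain reduction = 20 − 2 = 18 dB.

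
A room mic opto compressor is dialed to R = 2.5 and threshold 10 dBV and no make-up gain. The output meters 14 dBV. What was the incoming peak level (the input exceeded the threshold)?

The compressed level sits 14 − 10 = 4 dB over threshold.
Input overshoot = R × output overshoot = 10 dB → input = 10 + 10 = 20 dBV.

20 dBV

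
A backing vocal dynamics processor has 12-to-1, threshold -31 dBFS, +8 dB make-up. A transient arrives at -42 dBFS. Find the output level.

-42 dBFS is 11 dB below the -31 dBFS threshold, so no gain reduction is applied.
Make-up gain adds 8 dB: -42 + 8 = -34 dBFS.

-34 dBFS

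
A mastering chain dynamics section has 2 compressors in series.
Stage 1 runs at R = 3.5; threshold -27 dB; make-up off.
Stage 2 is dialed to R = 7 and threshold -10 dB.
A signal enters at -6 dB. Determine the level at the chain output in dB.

Stage 1: overshoot 21 dB → 21/3.5 = 6 dB → -21 dB.
Stage 2: -21 dB ≤ -10 dB, so stage 2 doesn't engage; output -21 dB.

-21 dB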